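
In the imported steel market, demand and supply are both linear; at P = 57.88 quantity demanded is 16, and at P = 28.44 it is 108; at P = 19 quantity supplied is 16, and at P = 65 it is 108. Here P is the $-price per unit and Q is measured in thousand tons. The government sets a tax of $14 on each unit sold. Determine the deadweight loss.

$119.51 thousand

Demand slope = (28.44 − 57.88)/(108 − 16) = −0.32, so P = 63 − 0.32Q.
Supply slope = (65 − 19)/(108 − 16) = 0.5, so P = 11 + 0.5Q.
Competitive equilibrium: 63 − 0.32Q = 11 + 0.5Q → Q* = 63.4146, P* = 42.7073.
With the tax, the buyer price exceeds the seller price by 14: (63 − 0.32Q) − (11 + 0.5Q) = 14 → Q' = 46.3415.
ΔQ = 63.4146 − 46.3415 = 17.0731; the wedge equals the tax, 14.
Welfare loss = ½ × 17.0731 × 14 = $119.51 thousand.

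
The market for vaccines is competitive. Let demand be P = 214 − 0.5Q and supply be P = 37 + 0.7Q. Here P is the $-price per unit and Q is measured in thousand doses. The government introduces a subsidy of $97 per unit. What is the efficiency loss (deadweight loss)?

Competitive equilibrium: 214 − 0.5Q = 37 + 0.7Q → Q* = 147.5, P* = 140.25.
The subsidy lowers effective supply by 97: P = 0.7Q − 60.
New quantity: 214 − 0.5Q = 0.7Q − 60 → Q' = 228.3333.
Overproduction ΔQ = 228.3333 − 147.5 = 80.8333; wedge = subsidy = 97.
The triangle = ½ × 80.8333 × 97 = $3920.42 thousand.

$3920.42 thousand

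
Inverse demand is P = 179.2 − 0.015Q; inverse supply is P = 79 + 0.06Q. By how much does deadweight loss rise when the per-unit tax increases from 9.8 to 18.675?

1684.77

Competitive equilibrium: 179.2 − 0.015Q = 79 + 0.06Q → Q* = 1336, P* = 159.16.
For a per-unit tax t: ΔQ = t/0.075, so DWL = ½·t·(t/0.075) = t²/0.15.
At t = 9.8: DWL = 640.267. At t = 18.675: DWL = 2325.038.
Increase = 2325.038 − 640.267 = 1684.77.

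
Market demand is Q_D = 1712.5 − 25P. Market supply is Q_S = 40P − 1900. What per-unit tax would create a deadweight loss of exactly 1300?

13

In inverse form: demand P = 68.5 − 0.04Q, supply P = 47.5 + 0.025Q.
Competitive equilibrium: 68.5 − 0.04Q = 47.5 + 0.025Q → Q* = 323.0769, P* = 55.5769.
A tax t gives ΔQ = t/0.065 and wedge t, so DWL = t²/0.13.
t²/0.13 = 1300 → t² = 169 → t = 13.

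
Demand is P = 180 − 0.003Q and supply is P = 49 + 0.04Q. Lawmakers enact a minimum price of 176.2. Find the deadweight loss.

Competitive equilibrium: 180 − 0.003Q = 49 + 0.04Q → Q* = 3046.51163, P* = 170.86047.
At the floor P = 176.2, quantity demanded = (180 − 176.2)/0.003 = 1266.66667.
Sellers' marginal cost at Q' = 1266.66667: 49 + 0.04·1266.66667 = 99.66667.
ΔQ = 3046.51163 − 1266.66667 = 1779.84496; wedge = 176.2 − 99.66667 = 76.53333.
Welfare loss = ½ × 1779.84496 × 76.53333 = 68108.73.

68108.73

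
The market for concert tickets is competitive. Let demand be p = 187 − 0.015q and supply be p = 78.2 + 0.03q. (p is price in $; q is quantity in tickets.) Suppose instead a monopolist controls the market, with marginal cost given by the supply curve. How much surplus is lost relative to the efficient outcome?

$8220.44

Competitive equilibrium: 187 − 0.015q = 78.2 + 0.03q → q* = 2417.77778, p* = 150.73333.
Marginal revenue: MR = 187 − 0.03q. Set MR = MC: 187 − 0.03q = 78.2 + 0.03q → q_m = 1813.33333.
Price p_m = 187 − 0.015·1813.33333 = 159.8; MC(q_m) = 78.2 + 0.03·1813.33333 = 132.6.
Competitive q* = 2417.77778, so Δq = 604.44445; wedge = 159.8 − 132.6 = 27.2.
DWL = ½ × 604.44445 × 27.2 = $8220.44.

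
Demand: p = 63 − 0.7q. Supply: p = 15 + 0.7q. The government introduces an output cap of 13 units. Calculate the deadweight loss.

317.16

Competitive equilibrium: 63 − 0.7q = 15 + 0.7q → q* = 34.2857, p* = 39.
At q = 13: demand price = 63 − 0.7·13 = 53.9; supply price = 15 + 0.7·13 = 24.1.
Δq = 34.2857 − 13 = 21.2857; wedge = 53.9 − 24.1 = 29.8.
Deadweight loss = ½ × 21.2857 × 29.8 = 317.16.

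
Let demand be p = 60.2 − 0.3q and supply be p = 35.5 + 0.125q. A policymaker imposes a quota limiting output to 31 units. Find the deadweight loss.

156.27

Competitive equilibrium: 60.2 − 0.3q = 35.5 + 0.125q → q* = 58.1176, p* = 42.7647.
At q = 31: demand price = 60.2 − 0.3·31 = 50.9; supply price = 35.5 + 0.125·31 = 39.375.
Δq = 58.1176 − 31 = 27.1176; wedge = 50.9 − 39.375 = 11.525.
The triangle = ½ × 27.1176 × 11.525 = 156.27.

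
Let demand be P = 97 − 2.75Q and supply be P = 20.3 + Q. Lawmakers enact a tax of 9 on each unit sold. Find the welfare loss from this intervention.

Competitive equilibrium: 97 − 2.75Q = 20.3 + Q → Q* = 20.4533, P* = 40.7533.
With the tax, the buyer price exceeds the seller price by 9: (97 − 2.75Q) − (20.3 + Q) = 9 → Q' = 18.0533.
ΔQ = 20.4533 − 18.0533 = 2.4; the wedge equals the tax, 9.
Welfare loss = ½ × 2.4 × 9 = 10.80.

10.80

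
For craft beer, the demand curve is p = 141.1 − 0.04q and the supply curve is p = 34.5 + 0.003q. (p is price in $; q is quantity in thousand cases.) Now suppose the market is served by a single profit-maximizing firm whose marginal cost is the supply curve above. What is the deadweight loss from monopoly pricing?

Competitive equilibrium: 141.1 − 0.04q = 34.5 + 0.003q → q* = 2479.06977, p* = 41.93721.
Marginal revenue: MR = 141.1 − 0.08q. Set MR = MC: 141.1 − 0.08q = 34.5 + 0.003q → q_m = 1284.33735.
Price p_m = 141.1 − 0.04·1284.33735 = 89.72651; MC(q_m) = 34.5 + 0.003·1284.33735 = 38.35301.
Competitive q* = 2479.06977, so Δq = 1194.73242; wedge = 89.72651 − 38.35301 = 51.3735.
Welfare loss = ½ × 1194.73242 × 51.3735 = $30688.79 thousand.

$30688.79 thousand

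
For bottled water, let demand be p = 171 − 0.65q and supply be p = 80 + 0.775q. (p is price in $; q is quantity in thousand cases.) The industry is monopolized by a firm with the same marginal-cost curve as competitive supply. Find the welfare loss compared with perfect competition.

$285.12 thousand

Competitive equilibrium: 171 − 0.65q = 80 + 0.775q → q* = 63.8596, p* = 129.4912.
Marginal revenue: MR = 171 − 1.3q. Set MR = MC: 171 − 1.3q = 80 + 0.775q → q_m = 43.8554.
Price p_m = 171 − 0.65·43.8554 = 142.494; MC(q_m) = 80 + 0.775·43.8554 = 113.9879.
Competitive q* = 63.8596, so Δq = 20.0042; wedge = 142.494 − 113.9879 = 28.5061.
The triangle = ½ × 20.0042 × 28.5061 = $285.12 thousand.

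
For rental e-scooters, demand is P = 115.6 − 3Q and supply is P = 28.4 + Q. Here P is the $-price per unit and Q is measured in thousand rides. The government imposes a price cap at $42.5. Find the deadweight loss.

$118.58 thousand

Competitive equilibrium: 115.6 − 3Q = 28.4 + Q → Q* = 21.8, P* = 50.2.
At the ceiling P = 42.5, quantity supplied = (42.5 − 28.4)/1 = 14.1.
Willingness to pay at Q' = 14.1: 115.6 − 3·14.1 = 73.3.
ΔQ = 21.8 − 14.1 = 7.7; wedge = 73.3 − 42.5 = 30.8.
The triangle = ½ × 7.7 × 30.8 = $118.58 thousand.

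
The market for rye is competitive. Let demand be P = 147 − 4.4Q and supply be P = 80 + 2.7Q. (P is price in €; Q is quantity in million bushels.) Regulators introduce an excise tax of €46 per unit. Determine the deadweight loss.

€149.01 million

Competitive equilibrium: 147 − 4.4Q = 80 + 2.7Q → Q* = 9.4366, P* = 105.4789.
With the tax, the buyer price exceeds the seller price by 46: (147 − 4.4Q) − (80 + 2.7Q) = 46 → Q' = 2.9577.
ΔQ = 9.4366 − 2.9577 = 6.4789; the wedge equals the tax, 46.
Deadweight loss = ½ × 6.4789 × 46 = €149.01 million.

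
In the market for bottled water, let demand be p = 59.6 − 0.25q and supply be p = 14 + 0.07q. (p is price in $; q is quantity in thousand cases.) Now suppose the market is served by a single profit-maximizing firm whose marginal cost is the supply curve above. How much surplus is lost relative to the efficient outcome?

$625 thousand

Competitive equilibrium: 59.6 − 0.25q = 14 + 0.07q → q* = 142.5, p* = 23.975.
Marginal revenue: MR = 59.6 − 0.5q. Set MR = MC: 59.6 − 0.5q = 14 + 0.07q → q_m = 80.
Price p_m = 59.6 − 0.25·80 = 39.6; MC(q_m) = 14 + 0.07·80 = 19.6.
Competitive q* = 142.5, so Δq = 62.5; wedge = 39.6 − 19.6 = 20.
DWL = ½ × 62.5 × 20 = $625 thousand.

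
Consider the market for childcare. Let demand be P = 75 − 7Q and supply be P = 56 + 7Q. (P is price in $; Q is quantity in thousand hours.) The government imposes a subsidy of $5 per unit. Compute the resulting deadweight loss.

$0.89 thousand

Competitive equilibrium: 75 − 7Q = 56 + 7Q → Q* = 1.3571, P* = 65.5.
The subsidy lowers effective supply by 5: P = 51 + 7Q.
New quantity: 75 − 7Q = 51 + 7Q → Q' = 1.7143.
Overproduction ΔQ = 1.7143 − 1.3571 = 0.3572; wedge = subsidy = 5.
DWL = ½ × 0.3572 × 5 = $0.89 thousand.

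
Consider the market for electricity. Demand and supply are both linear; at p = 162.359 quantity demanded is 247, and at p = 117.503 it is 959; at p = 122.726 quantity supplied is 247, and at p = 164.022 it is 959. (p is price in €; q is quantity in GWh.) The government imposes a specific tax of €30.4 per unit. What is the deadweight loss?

€3818.84

Demand slope = (117.503 − 162.359)/(959 − 247) = −0.063, so p = 177.92 − 0.063q.
Supply slope = (164.022 − 122.726)/(959 − 247) = 0.058, so p = 108.4 + 0.058q.
Competitive equilibrium: 177.92 − 0.063q = 108.4 + 0.058q → q* = 574.5455, p* = 141.7236.
With the tax, the buyer price exceeds the seller price by 30.4: (177.92 − 0.063q) − (108.4 + 0.058q) = 30.4 → q' = 323.3058.
Δq = 574.5455 − 323.3058 = 251.2397; the wedge equals the tax, 30.4.
The triangle = ½ × 251.2397 × 30.4 = €3818.84.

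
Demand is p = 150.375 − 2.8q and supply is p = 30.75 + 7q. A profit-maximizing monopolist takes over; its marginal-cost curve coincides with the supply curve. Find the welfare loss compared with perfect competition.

Competitive equilibrium: 150.375 − 2.8q = 30.75 + 7q → q* = 12.20663, p* = 116.19643.
Marginal revenue: MR = 150.375 − 5.6q. Set MR = MC: 150.375 − 5.6q = 30.75 + 7q → q_m = 9.49405.
Price p_m = 150.375 − 2.8·9.49405 = 123.79166; MC(q_m) = 30.75 + 7·9.49405 = 97.20835.
Competitive q* = 12.20663, so Δq = 2.71258; wedge = 123.79166 − 97.20835 = 26.58331.
The triangle = ½ × 2.71258 × 26.58331 = 36.05.

36.05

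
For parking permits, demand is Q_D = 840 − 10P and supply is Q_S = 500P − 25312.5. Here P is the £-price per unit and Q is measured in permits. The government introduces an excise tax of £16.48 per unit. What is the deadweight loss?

In inverse form: demand P = 84 − 0.1Q, supply P = 50.625 + 0.002Q.
Competitive equilibrium: 84 − 0.1Q = 50.625 + 0.002Q → Q* = 327.2059, P* = 51.2794.
With the tax, the buyer price exceeds the seller price by 16.48: (84 − 0.1Q) − (50.625 + 0.002Q) = 16.48 → Q' = 165.6373.
ΔQ = 327.2059 − 165.6373 = 161.5686; the wedge equals the tax, 16.48.
Welfare loss = ½ × 161.5686 × 16.48 = £1331.33.

£1331.33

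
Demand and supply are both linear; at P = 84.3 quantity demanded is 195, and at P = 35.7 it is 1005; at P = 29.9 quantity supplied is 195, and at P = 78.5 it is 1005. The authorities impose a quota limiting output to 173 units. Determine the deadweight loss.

Demand slope = (35.7 − 84.3)/(1005 − 195) = −0.06, so P = 96 − 0.06Q.
Supply slope = (78.5 − 29.9)/(1005 − 195) = 0.06, so P = 18.2 + 0.06Q.
Competitive equilibrium: 96 − 0.06Q = 18.2 + 0.06Q → Q* = 648.3333, P* = 57.1.
At Q = 173: demand price = 96 − 0.06·173 = 85.62; supply price = 18.2 + 0.06·173 = 28.58.
ΔQ = 648.3333 − 173 = 475.3333; wedge = 85.62 − 28.58 = 57.04.
DWL = ½ × 475.3333 × 57.04 = 13556.51.

13556.51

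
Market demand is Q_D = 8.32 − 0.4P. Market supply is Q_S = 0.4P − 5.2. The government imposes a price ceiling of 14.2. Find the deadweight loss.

In inverse form: demand P = 20.8 − 2.5Q, supply P = 13 + 2.5Q.
Competitive equilibrium: 20.8 − 2.5Q = 13 + 2.5Q → Q* = 1.56, P* = 16.9.
At the ceiling P = 14.2, quantity supplied = (14.2 − 13)/2.5 = 0.48.
Willingness to pay at Q' = 0.48: 20.8 − 2.5·0.48 = 19.6.
ΔQ = 1.56 − 0.48 = 1.08; wedge = 19.6 − 14.2 = 5.4.
Welfare loss = ½ × 1.08 × 5.4 = 2.916.

2.916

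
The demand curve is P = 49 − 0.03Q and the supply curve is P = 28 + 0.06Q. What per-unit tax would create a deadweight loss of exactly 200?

Competitive equilibrium: 49 − 0.03Q = 28 + 0.06Q → Q* = 233.3333, P* = 42.
A tax t gives ΔQ = t/0.09 and wedge t, so DWL = t²/0.18.
t²/0.18 = 200 → t² = 36 → t = 6.

6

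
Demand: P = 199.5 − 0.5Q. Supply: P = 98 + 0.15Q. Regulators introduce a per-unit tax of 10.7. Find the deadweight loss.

Competitive equilibrium: 199.5 − 0.5Q = 98 + 0.15Q → Q* = 156.1538, P* = 121.4231.
With the tax, the buyer price exceeds the seller price by 10.7: (199.5 − 0.5Q) − (98 + 0.15Q) = 10.7 → Q' = 139.6923.
ΔQ = 156.1538 − 139.6923 = 16.4615; the wedge equals the tax, 10.7.
The triangle = ½ × 16.4615 × 10.7 = 88.07.

88.07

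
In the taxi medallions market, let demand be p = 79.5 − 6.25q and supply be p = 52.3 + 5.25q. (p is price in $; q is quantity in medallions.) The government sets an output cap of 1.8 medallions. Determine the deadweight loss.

$1.84

Competitive equilibrium: 79.5 − 6.25q = 52.3 + 5.25q → q* = 2.3652, p* = 64.7174.
At q = 1.8: demand price = 79.5 − 6.25·1.8 = 68.25; supply price = 52.3 + 5.25·1.8 = 61.75.
Δq = 2.3652 − 1.8 = 0.5652; wedge = 68.25 − 61.75 = 6.5.
DWL = ½ × 0.5652 × 6.5 = $1.84.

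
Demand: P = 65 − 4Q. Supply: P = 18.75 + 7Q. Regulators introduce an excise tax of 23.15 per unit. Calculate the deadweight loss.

24.36

Competitive equilibrium: 65 − 4Q = 18.75 + 7Q → Q* = 4.2045, P* = 48.1818.
With the tax, the buyer price exceeds the seller price by 23.15: (65 − 4Q) − (18.75 + 7Q) = 23.15 → Q' = 2.1.
ΔQ = 4.2045 − 2.1 = 2.1045; the wedge equals the tax, 23.15.
DWL = ½ × 2.1045 × 23.15 = 24.36.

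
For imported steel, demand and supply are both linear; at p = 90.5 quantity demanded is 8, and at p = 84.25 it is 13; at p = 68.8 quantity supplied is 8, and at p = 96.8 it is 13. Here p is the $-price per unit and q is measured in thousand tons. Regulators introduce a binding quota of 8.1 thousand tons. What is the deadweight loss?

Demand slope = (84.25 − 90.5)/(13 − 8) = −1.25, so p = 100.5 − 1.25q.
Supply slope = (96.8 − 68.8)/(13 − 8) = 5.6, so p = 24 + 5.6q.
Competitive equilibrium: 100.5 − 1.25q = 24 + 5.6q → q* = 11.1679, p* = 86.5401.
At q = 8.1: demand price = 100.5 − 1.25·8.1 = 90.375; supply price = 24 + 5.6·8.1 = 69.36.
Δq = 11.1679 − 8.1 = 3.0679; wedge = 90.375 − 69.36 = 21.015.
The triangle = ½ × 3.0679 × 21.015 = $32.24 thousand.

$32.24 thousand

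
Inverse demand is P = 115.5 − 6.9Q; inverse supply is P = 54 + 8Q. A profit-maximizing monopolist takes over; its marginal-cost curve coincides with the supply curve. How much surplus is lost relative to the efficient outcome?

Competitive equilibrium: 115.5 − 6.9Q = 54 + 8Q → Q* = 4.12752, P* = 87.02013.
Marginal revenue: MR = 115.5 − 13.8Q. Set MR = MC: 115.5 − 13.8Q = 54 + 8Q → Q_m = 2.8211.
Price P_m = 115.5 − 6.9·2.8211 = 96.03441; MC(Q_m) = 54 + 8·2.8211 = 76.5688.
Competitive Q* = 4.12752, so ΔQ = 1.30642; wedge = 96.03441 − 76.5688 = 19.46561.
DWL = ½ × 1.30642 × 19.46561 = 12.72.

12.72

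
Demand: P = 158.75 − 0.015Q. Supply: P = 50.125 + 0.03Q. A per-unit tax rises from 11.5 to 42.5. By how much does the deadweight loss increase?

Competitive equilibrium: 158.75 − 0.015Q = 50.125 + 0.03Q → Q* = 2413.8889, P* = 122.5417.
For a per-unit tax t: ΔQ = t/0.045, so DWL = ½·t·(t/0.045) = t²/0.09.
At t = 11.5: DWL = 1469.444. At t = 42.5: DWL = 20069.444.
Increase = 20069.444 − 1469.444 = 18600.

18600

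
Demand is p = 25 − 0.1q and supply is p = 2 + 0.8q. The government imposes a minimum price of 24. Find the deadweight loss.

Competitive equilibrium: 25 − 0.1q = 2 + 0.8q → q* = 25.5556, p* = 22.4444.
At the floor p = 24, quantity demanded = (25 − 24)/0.1 = 10.
Sellers' marginal cost at q' = 10: 2 + 0.8·10 = 10.
Δq = 25.5556 − 10 = 15.5556; wedge = 24 − 10 = 14.
Deadweight loss = ½ × 15.5556 × 14 = 108.89.

108.89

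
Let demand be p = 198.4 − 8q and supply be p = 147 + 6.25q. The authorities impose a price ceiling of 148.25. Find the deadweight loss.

Competitive equilibrium: 198.4 − 8q = 147 + 6.25q → q* = 3.60702, p* = 169.54386.
At the ceiling p = 148.25, quantity supplied = (148.25 − 147)/6.25 = 0.2.
Willingness to pay at q' = 0.2: 198.4 − 8·0.2 = 196.8.
Δq = 3.60702 − 0.2 = 3.40702; wedge = 196.8 − 148.25 = 48.55.
DWL = ½ × 3.40702 × 48.55 = 82.71.

82.71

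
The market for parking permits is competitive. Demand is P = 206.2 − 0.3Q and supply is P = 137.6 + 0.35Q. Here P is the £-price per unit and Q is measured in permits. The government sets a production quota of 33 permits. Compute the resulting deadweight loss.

£1710.09

Competitive equilibrium: 206.2 − 0.3Q = 137.6 + 0.35Q → Q* = 105.53846, P* = 174.53846.
At Q = 33: demand price = 206.2 − 0.3·33 = 196.3; supply price = 137.6 + 0.35·33 = 149.15.
ΔQ = 105.53846 − 33 = 72.53846; wedge = 196.3 − 149.15 = 47.15.
Deadweight loss = ½ × 72.53846 × 47.15 = £1710.09.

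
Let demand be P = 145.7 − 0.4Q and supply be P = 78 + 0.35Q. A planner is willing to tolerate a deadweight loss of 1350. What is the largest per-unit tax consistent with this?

Competitive equilibrium: 145.7 − 0.4Q = 78 + 0.35Q → Q* = 90.2667, P* = 109.5933.
A tax t gives ΔQ = t/0.75 and wedge t, so DWL = t²/1.5.
t²/1.5 = 1350 → t² = 2025 → t = 45.

45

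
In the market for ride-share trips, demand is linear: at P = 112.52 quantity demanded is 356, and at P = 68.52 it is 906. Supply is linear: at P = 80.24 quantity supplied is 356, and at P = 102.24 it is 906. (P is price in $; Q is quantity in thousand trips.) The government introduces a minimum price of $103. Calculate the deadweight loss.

Demand slope = (68.52 − 112.52)/(906 − 356) = −0.08, so P = 141 − 0.08Q.
Supply slope = (102.24 − 80.24)/(906 − 356) = 0.04, so P = 66 + 0.04Q.
Competitive equilibrium: 141 − 0.08Q = 66 + 0.04Q → Q* = 625, P* = 91.
At the floor P = 103, quantity demanded = (141 − 103)/0.08 = 475.
Sellers' marginal cost at Q' = 475: 66 + 0.04·475 = 85.
ΔQ = 625 − 475 = 150; wedge = 103 − 85 = 18.
Welfare loss = ½ × 150 × 18 = $1350 thousand.

$1350 thousand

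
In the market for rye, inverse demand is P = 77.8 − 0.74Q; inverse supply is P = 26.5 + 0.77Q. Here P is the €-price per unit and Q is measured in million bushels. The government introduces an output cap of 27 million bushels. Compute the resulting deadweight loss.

Competitive equilibrium: 77.8 − 0.74Q = 26.5 + 0.77Q → Q* = 33.9735, P* = 52.6596.
At Q = 27: demand price = 77.8 − 0.74·27 = 57.82; supply price = 26.5 + 0.77·27 = 47.29.
ΔQ = 33.9735 − 27 = 6.9735; wedge = 57.82 − 47.29 = 10.53.
The triangle = ½ × 6.9735 × 10.53 = €36.72 million.

€36.72 million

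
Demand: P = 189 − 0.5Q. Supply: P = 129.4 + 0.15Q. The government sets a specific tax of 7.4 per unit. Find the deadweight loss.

Competitive equilibrium: 189 − 0.5Q = 129.4 + 0.15Q → Q* = 91.6923, P* = 143.1538.
With the tax, the buyer price exceeds the seller price by 7.4: (189 − 0.5Q) − (129.4 + 0.15Q) = 7.4 → Q' = 80.3077.
ΔQ = 91.6923 − 80.3077 = 11.3846; the wedge equals the tax, 7.4.
Deadweight loss = ½ × 11.3846 × 7.4 = 42.12.

42.12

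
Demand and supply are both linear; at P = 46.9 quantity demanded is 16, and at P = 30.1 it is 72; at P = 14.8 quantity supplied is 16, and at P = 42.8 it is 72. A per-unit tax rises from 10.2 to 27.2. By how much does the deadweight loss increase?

Demand slope = (30.1 − 46.9)/(72 − 16) = −0.3, so P = 51.7 − 0.3Q.
Supply slope = (42.8 − 14.8)/(72 − 16) = 0.5, so P = 6.8 + 0.5Q.
Competitive equilibrium: 51.7 − 0.3Q = 6.8 + 0.5Q → Q* = 56.125, P* = 34.8625.
For a per-unit tax t: ΔQ = t/0.8, so DWL = ½·t·(t/0.8) = t²/1.6.
At t = 10.2: DWL = 65.025. At t = 27.2: DWL = 462.4.
Increase = 462.4 − 65.025 = 397.375.

397.375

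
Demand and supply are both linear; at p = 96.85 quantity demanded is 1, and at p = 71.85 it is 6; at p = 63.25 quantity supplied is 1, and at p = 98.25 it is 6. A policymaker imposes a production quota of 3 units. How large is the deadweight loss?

Demand slope = (71.85 − 96.85)/(6 − 1) = −5, so p = 101.85 − 5q.
Supply slope = (98.25 − 63.25)/(6 − 1) = 7, so p = 56.25 + 7q.
Competitive equilibrium: 101.85 − 5q = 56.25 + 7q → q* = 3.8, p* = 82.85.
At q = 3: demand price = 101.85 − 5·3 = 86.85; supply price = 56.25 + 7·3 = 77.25.
Δq = 3.8 − 3 = 0.8; wedge = 86.85 − 77.25 = 9.6.
The triangle = ½ × 0.8 × 9.6 = 3.84.

3.84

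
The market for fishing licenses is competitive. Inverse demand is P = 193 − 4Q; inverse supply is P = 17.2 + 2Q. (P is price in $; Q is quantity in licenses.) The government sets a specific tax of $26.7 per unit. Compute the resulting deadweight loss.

$59.41

Competitive equilibrium: 193 − 4Q = 17.2 + 2Q → Q* = 29.3, P* = 75.8.
With the tax, the buyer price exceeds the seller price by 26.7: (193 − 4Q) − (17.2 + 2Q) = 26.7 → Q' = 24.85.
ΔQ = 29.3 − 24.85 = 4.45; the wedge equals the tax, 26.7.
Deadweight loss = ½ × 4.45 × 26.7 = $59.41.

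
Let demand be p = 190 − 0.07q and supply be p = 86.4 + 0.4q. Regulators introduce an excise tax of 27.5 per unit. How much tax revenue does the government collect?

4452.66

Competitive equilibrium: 190 − 0.07q = 86.4 + 0.4q → q* = 220.4255, p* = 174.5702.
With the tax, the buyer price exceeds the seller price by 27.5: (190 − 0.07q) − (86.4 + 0.4q) = 27.5 → q' = 161.9149.
Tax revenue = 27.5 × 161.9149 = 4452.66.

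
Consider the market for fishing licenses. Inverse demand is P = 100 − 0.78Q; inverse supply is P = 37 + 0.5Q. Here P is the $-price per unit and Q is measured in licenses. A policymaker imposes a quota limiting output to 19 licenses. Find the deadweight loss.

Competitive equilibrium: 100 − 0.78Q = 37 + 0.5Q → Q* = 49.2188, P* = 61.6094.
At Q = 19: demand price = 100 − 0.78·19 = 85.18; supply price = 37 + 0.5·19 = 46.5.
ΔQ = 49.2188 − 19 = 30.2188; wedge = 85.18 − 46.5 = 38.68.
The triangle = ½ × 30.2188 × 38.68 = $584.43.

$584.43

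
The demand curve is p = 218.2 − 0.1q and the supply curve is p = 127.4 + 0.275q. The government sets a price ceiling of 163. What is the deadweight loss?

Competitive equilibrium: 218.2 − 0.1q = 127.4 + 0.275q → q* = 242.1333, p* = 193.9867.
At the ceiling p = 163, quantity supplied = (163 − 127.4)/0.275 = 129.4545.
Willingness to pay at q' = 129.4545: 218.2 − 0.1·129.4545 = 205.2546.
Δq = 242.1333 − 129.4545 = 112.6788; wedge = 205.2546 − 163 = 42.2546.
Welfare loss = ½ × 112.6788 × 42.2546 = 2380.60.

2380.60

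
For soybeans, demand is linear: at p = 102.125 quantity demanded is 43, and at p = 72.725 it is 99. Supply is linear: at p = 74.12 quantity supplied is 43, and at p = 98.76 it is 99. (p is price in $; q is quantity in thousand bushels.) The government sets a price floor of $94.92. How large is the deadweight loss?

Demand slope = (72.725 − 102.125)/(99 − 43) = −0.525, so p = 124.7 − 0.525q.
Supply slope = (98.76 − 74.12)/(99 − 43) = 0.44, so p = 55.2 + 0.44q.
Competitive equilibrium: 124.7 − 0.525q = 55.2 + 0.44q → q* = 72.0207, p* = 86.8891.
At the floor p = 94.92, quantity demanded = (124.7 − 94.92)/0.525 = 56.7238.
Sellers' marginal cost at q' = 56.7238: 55.2 + 0.44·56.7238 = 80.1585.
Δq = 72.0207 − 56.7238 = 15.2969; wedge = 94.92 − 80.1585 = 14.7615.
Deadweight loss = ½ × 15.2969 × 14.7615 = $112.90 thousand.

$112.90 thousand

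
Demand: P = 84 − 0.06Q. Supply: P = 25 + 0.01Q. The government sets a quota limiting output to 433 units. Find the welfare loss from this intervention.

Competitive equilibrium: 84 − 0.06Q = 25 + 0.01Q → Q* = 842.8571, P* = 33.4286.
At Q = 433: demand price = 84 − 0.06·433 = 58.02; supply price = 25 + 0.01·433 = 29.33.
ΔQ = 842.8571 − 433 = 409.8571; wedge = 58.02 − 29.33 = 28.69.
Deadweight loss = ½ × 409.8571 × 28.69 = 5879.40.

5879.40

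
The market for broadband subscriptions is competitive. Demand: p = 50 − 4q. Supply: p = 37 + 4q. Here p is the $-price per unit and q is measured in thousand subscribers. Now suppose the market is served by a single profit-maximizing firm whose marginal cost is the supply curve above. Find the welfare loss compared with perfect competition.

$1.17 thousand

Competitive equilibrium: 50 − 4q = 37 + 4q → q* = 1.625, p* = 43.5.
Marginal revenue: MR = 50 − 8q. Set MR = MC: 50 − 8q = 37 + 4q → q_m = 1.0833.
Price p_m = 50 − 4·1.0833 = 45.6668; MC(q_m) = 37 + 4·1.0833 = 41.3332.
Competitive q* = 1.625, so Δq = 0.5417; wedge = 45.6668 − 41.3332 = 4.3336.
DWL = ½ × 0.5417 × 4.3336 = $1.17 thousand.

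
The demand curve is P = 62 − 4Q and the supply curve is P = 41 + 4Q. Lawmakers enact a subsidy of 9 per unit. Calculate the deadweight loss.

Competitive equilibrium: 62 − 4Q = 41 + 4Q → Q* = 2.625, P* = 51.5.
The subsidy lowers effective supply by 9: P = 32 + 4Q.
New quantity: 62 − 4Q = 32 + 4Q → Q' = 3.75.
Overproduction ΔQ = 3.75 − 2.625 = 1.125; wedge = subsidy = 9.
The triangle = ½ × 1.125 × 9 = 5.06.

5.06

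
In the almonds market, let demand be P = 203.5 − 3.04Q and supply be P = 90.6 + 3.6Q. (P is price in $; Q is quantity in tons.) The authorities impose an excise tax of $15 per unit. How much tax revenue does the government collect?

Competitive equilibrium: 203.5 − 3.04Q = 90.6 + 3.6Q → Q* = 17.003, P* = 151.8108.
With the tax, the buyer price exceeds the seller price by 15: (203.5 − 3.04Q) − (90.6 + 3.6Q) = 15 → Q' = 14.744.
Tax revenue = 15 × 14.744 = $221.16.

$221.16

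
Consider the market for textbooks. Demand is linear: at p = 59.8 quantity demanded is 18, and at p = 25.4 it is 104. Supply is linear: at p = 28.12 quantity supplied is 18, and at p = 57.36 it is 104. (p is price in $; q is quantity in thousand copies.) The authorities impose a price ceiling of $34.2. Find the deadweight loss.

$229.93 thousand

Demand slope = (25.4 − 59.8)/(104 − 18) = −0.4, so p = 67 − 0.4q.
Supply slope = (57.36 − 28.12)/(104 − 18) = 0.34, so p = 22 + 0.34q.
Competitive equilibrium: 67 − 0.4q = 22 + 0.34q → q* = 60.8108, p* = 42.6757.
At the ceiling p = 34.2, quantity supplied = (34.2 − 22)/0.34 = 35.8824.
Willingness to pay at q' = 35.8824: 67 − 0.4·35.8824 = 52.647.
Δq = 60.8108 − 35.8824 = 24.9284; wedge = 52.647 − 34.2 = 18.447.
Deadweight loss = ½ × 24.9284 × 18.447 = $229.93 thousand.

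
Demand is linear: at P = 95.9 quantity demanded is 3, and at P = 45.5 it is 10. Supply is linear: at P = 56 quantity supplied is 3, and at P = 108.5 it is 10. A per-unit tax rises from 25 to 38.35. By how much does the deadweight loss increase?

Demand slope = (45.5 − 95.9)/(10 − 3) = −7.2, so P = 117.5 − 7.2Q.
Supply slope = (108.5 − 56)/(10 − 3) = 7.5, so P = 33.5 + 7.5Q.
Competitive equilibrium: 117.5 − 7.2Q = 33.5 + 7.5Q → Q* = 5.7143, P* = 76.3571.
For a per-unit tax t: ΔQ = t/14.7, so DWL = ½·t·(t/14.7) = t²/29.4.
At t = 25: DWL = 21.259. At t = 38.35: DWL = 50.025.
Increase = 50.025 − 21.259 = 28.77.

28.77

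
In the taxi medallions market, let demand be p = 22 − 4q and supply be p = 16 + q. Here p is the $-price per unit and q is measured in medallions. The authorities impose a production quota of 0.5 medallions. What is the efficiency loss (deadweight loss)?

Competitive equilibrium: 22 − 4q = 16 + q → q* = 1.2, p* = 17.2.
At q = 0.5: demand price = 22 − 4·0.5 = 20; supply price = 16 + 1·0.5 = 16.5.
Δq = 1.2 − 0.5 = 0.7; wedge = 20 − 16.5 = 3.5.
DWL = ½ × 0.7 × 3.5 = $1.225.

$1.225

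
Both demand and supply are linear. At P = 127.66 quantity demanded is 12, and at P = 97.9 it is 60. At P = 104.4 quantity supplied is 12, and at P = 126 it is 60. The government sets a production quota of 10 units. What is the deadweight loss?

301.48

Demand slope = (97.9 − 127.66)/(60 − 12) = −0.62, so P = 135.1 − 0.62Q.
Supply slope = (126 − 104.4)/(60 − 12) = 0.45, so P = 99 + 0.45Q.
Competitive equilibrium: 135.1 − 0.62Q = 99 + 0.45Q → Q* = 33.7383, P* = 114.1822.
At Q = 10: demand price = 135.1 − 0.62·10 = 128.9; supply price = 99 + 0.45·10 = 103.5.
ΔQ = 33.7383 − 10 = 23.7383; wedge = 128.9 − 103.5 = 25.4.
Deadweight loss = ½ × 23.7383 × 25.4 = 301.48.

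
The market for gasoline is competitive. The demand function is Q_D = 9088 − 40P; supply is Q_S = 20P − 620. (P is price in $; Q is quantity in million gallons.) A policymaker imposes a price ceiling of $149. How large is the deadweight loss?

In inverse form: demand P = 227.2 − 0.025Q, supply P = 31 + 0.05Q.
Competitive equilibrium: 227.2 − 0.025Q = 31 + 0.05Q → Q* = 2616, P* = 161.8.
At the ceiling P = 149, quantity supplied = (149 − 31)/0.05 = 2360.
Willingness to pay at Q' = 2360: 227.2 − 0.025·2360 = 168.2.
ΔQ = 2616 − 2360 = 256; wedge = 168.2 − 149 = 19.2.
DWL = ½ × 256 × 19.2 = $2457.60 million.

$2457.60 million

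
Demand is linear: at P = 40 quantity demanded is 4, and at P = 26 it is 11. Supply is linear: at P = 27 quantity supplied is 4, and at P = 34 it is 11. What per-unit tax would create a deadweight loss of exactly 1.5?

Demand slope = (26 − 40)/(11 − 4) = −2, so P = 48 − 2Q.
Supply slope = (34 − 27)/(11 − 4) = 1, so P = 23 + Q.
Competitive equilibrium: 48 − 2Q = 23 + Q → Q* = 8.3333, P* = 31.3333.
A tax t gives ΔQ = t/3 and wedge t, so DWL = t²/6.
t²/6 = 1.5 → t² = 9 → t = 3.

3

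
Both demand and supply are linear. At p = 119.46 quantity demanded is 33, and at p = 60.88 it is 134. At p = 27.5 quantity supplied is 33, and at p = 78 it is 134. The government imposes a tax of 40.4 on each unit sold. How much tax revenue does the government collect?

Demand slope = (60.88 − 119.46)/(134 − 33) = −0.58, so p = 138.6 − 0.58q.
Supply slope = (78 − 27.5)/(134 − 33) = 0.5, so p = 11 + 0.5q.
Competitive equilibrium: 138.6 − 0.58q = 11 + 0.5q → q* = 118.14815, p* = 70.07407.
With the tax, the buyer price exceeds the seller price by 40.4: (138.6 − 0.58q) − (11 + 0.5q) = 40.4 → q' = 80.74074.
Tax revenue = 40.4 × 80.74074 = 3261.93.

3261.93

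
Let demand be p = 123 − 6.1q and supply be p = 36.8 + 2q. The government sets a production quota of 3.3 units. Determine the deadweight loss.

Competitive equilibrium: 123 − 6.1q = 36.8 + 2q → q* = 10.642, p* = 58.084.
At q = 3.3: demand price = 123 − 6.1·3.3 = 102.87; supply price = 36.8 + 2·3.3 = 43.4.
Δq = 10.642 − 3.3 = 7.342; wedge = 102.87 − 43.4 = 59.47.
DWL = ½ × 7.342 × 59.47 = 218.31.

218.31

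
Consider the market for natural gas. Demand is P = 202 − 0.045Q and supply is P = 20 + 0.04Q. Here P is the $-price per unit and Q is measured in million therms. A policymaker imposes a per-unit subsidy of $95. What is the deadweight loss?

$53088.24 million

Competitive equilibrium: 202 − 0.045Q = 20 + 0.04Q → Q* = 2141.17647, P* = 105.64706.
The subsidy lowers effective supply by 95: P = 0.04Q − 75.
New quantity: 202 − 0.045Q = 0.04Q − 75 → Q' = 3258.82353.
Overproduction ΔQ = 3258.82353 − 2141.17647 = 1117.64706; wedge = subsidy = 95.
DWL = ½ × 1117.64706 × 95 = $53088.24 million.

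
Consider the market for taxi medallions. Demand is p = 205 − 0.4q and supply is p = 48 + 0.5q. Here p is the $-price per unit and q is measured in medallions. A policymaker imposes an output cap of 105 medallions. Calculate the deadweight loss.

$2170.14

Competitive equilibrium: 205 − 0.4q = 48 + 0.5q → q* = 174.4444, p* = 135.2222.
At q = 105: demand price = 205 − 0.4·105 = 163; supply price = 48 + 0.5·105 = 100.5.
Δq = 174.4444 − 105 = 69.4444; wedge = 163 − 100.5 = 62.5.
DWL = ½ × 69.4444 × 62.5 = $2170.14.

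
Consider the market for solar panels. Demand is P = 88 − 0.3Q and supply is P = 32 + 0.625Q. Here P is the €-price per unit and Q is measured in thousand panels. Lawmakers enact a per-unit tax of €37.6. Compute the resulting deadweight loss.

€764.19 thousand

Competitive equilibrium: 88 − 0.3Q = 32 + 0.625Q → Q* = 60.5405, P* = 69.8378.
With the tax, the buyer price exceeds the seller price by 37.6: (88 − 0.3Q) − (32 + 0.625Q) = 37.6 → Q' = 19.8919.
ΔQ = 60.5405 − 19.8919 = 40.6486; the wedge equals the tax, 37.6.
The triangle = ½ × 40.6486 × 37.6 = €764.19 thousand.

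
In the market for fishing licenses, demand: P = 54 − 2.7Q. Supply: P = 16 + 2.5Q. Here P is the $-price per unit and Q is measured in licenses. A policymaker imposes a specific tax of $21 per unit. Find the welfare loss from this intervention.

$42.40

Competitive equilibrium: 54 − 2.7Q = 16 + 2.5Q → Q* = 7.3077, P* = 34.2692.
With the tax, the buyer price exceeds the seller price by 21: (54 − 2.7Q) − (16 + 2.5Q) = 21 → Q' = 3.2692.
ΔQ = 7.3077 − 3.2692 = 4.0385; the wedge equals the tax, 21.
The triangle = ½ × 4.0385 × 21 = $42.40.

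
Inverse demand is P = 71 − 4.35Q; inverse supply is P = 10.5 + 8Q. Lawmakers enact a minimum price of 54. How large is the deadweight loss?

Competitive equilibrium: 71 − 4.35Q = 10.5 + 8Q → Q* = 4.8988, P* = 49.6903.
At the floor P = 54, quantity demanded = (71 − 54)/4.35 = 3.908.
Sellers' marginal cost at Q' = 3.908: 10.5 + 8·3.908 = 41.764.
ΔQ = 4.8988 − 3.908 = 0.9908; wedge = 54 − 41.764 = 12.236.
Welfare loss = ½ × 0.9908 × 12.236 = 6.06.

6.06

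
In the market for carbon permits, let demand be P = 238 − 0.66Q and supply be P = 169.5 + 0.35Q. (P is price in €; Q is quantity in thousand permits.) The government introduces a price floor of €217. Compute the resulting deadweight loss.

€654.61 thousand

Competitive equilibrium: 238 − 0.66Q = 169.5 + 0.35Q → Q* = 67.8218, P* = 193.2376.
At the floor P = 217, quantity demanded = (238 − 217)/0.66 = 31.8182.
Sellers' marginal cost at Q' = 31.8182: 169.5 + 0.35·31.8182 = 180.6364.
ΔQ = 67.8218 − 31.8182 = 36.0036; wedge = 217 − 180.6364 = 36.3636.
Welfare loss = ½ × 36.0036 × 36.3636 = €654.61 thousand.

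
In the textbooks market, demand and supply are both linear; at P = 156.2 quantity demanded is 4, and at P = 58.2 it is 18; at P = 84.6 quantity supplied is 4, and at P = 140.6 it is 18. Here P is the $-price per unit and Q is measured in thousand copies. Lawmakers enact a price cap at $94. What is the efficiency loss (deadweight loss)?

$95.14 thousand

Demand slope = (58.2 − 156.2)/(18 − 4) = −7, so P = 184.2 − 7Q.
Supply slope = (140.6 − 84.6)/(18 − 4) = 4, so P = 68.6 + 4Q.
Competitive equilibrium: 184.2 − 7Q = 68.6 + 4Q → Q* = 10.5091, P* = 110.6364.
At the ceiling P = 94, quantity supplied = (94 − 68.6)/4 = 6.35.
Willingness to pay at Q' = 6.35: 184.2 − 7·6.35 = 139.75.
ΔQ = 10.5091 − 6.35 = 4.1591; wedge = 139.75 − 94 = 45.75.
Deadweight loss = ½ × 4.1591 × 45.75 = $95.14 thousand.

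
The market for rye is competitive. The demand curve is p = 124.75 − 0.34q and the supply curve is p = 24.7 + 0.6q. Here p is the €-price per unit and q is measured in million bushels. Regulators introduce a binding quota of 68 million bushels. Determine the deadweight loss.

€694.35 million

Competitive equilibrium: 124.75 − 0.34q = 24.7 + 0.6q → q* = 106.4362, p* = 88.5617.
At q = 68: demand price = 124.75 − 0.34·68 = 101.63; supply price = 24.7 + 0.6·68 = 65.5.
Δq = 106.4362 − 68 = 38.4362; wedge = 101.63 − 65.5 = 36.13.
The triangle = ½ × 38.4362 × 36.13 = €694.35 million.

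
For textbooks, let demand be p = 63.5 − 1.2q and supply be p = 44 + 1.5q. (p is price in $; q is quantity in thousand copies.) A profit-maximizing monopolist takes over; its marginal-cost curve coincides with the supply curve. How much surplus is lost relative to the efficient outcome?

Competitive equilibrium: 63.5 − 1.2q = 44 + 1.5q → q* = 7.2222, p* = 54.8333.
Marginal revenue: MR = 63.5 − 2.4q. Set MR = MC: 63.5 − 2.4q = 44 + 1.5q → q_m = 5.
Price p_m = 63.5 − 1.2·5 = 57.5; MC(q_m) = 44 + 1.5·5 = 51.5.
Competitive q* = 7.2222, so Δq = 2.2222; wedge = 57.5 − 51.5 = 6.
Welfare loss = ½ × 2.2222 × 6 = $6.67 thousand.

$6.67 thousand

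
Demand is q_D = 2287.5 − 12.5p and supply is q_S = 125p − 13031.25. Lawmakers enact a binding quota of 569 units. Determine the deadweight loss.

In inverse form: demand p = 183 − 0.08q, supply p = 104.25 + 0.008q.
Competitive equilibrium: 183 − 0.08q = 104.25 + 0.008q → q* = 894.88636, p* = 111.40909.
At q = 569: demand price = 183 − 0.08·569 = 137.48; supply price = 104.25 + 0.008·569 = 108.802.
Δq = 894.88636 − 569 = 325.88636; wedge = 137.48 − 108.802 = 28.678.
DWL = ½ × 325.88636 × 28.678 = 4672.88.

4672.88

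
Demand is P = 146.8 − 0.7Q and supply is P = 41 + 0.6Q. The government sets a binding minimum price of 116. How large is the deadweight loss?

Competitive equilibrium: 146.8 − 0.7Q = 41 + 0.6Q → Q* = 81.3846, P* = 89.8308.
At the floor P = 116, quantity demanded = (146.8 − 116)/0.7 = 44.
Sellers' marginal cost at Q' = 44: 41 + 0.6·44 = 67.4.
ΔQ = 81.3846 − 44 = 37.3846; wedge = 116 − 67.4 = 48.6.
Welfare loss = ½ × 37.3846 × 48.6 = 908.45.

908.45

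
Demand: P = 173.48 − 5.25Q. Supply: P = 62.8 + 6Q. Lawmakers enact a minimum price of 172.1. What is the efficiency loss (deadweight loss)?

Competitive equilibrium: 173.48 − 5.25Q = 62.8 + 6Q → Q* = 9.8382, P* = 121.8293.
At the floor P = 172.1, quantity demanded = (173.48 − 172.1)/5.25 = 0.2629.
Sellers' marginal cost at Q' = 0.2629: 62.8 + 6·0.2629 = 64.3774.
ΔQ = 9.8382 − 0.2629 = 9.5753; wedge = 172.1 − 64.3774 = 107.7226.
Welfare loss = ½ × 9.5753 × 107.7226 = 515.74.

515.74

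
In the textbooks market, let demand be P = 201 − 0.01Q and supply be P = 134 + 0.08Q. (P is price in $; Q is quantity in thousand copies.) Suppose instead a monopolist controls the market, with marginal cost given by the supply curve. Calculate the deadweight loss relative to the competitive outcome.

$249.39 thousand

Competitive equilibrium: 201 − 0.01Q = 134 + 0.08Q → Q* = 744.4444, P* = 193.5556.
Marginal revenue: MR = 201 − 0.02Q. Set MR = MC: 201 − 0.02Q = 134 + 0.08Q → Q_m = 670.
Price P_m = 201 − 0.01·670 = 194.3; MC(Q_m) = 134 + 0.08·670 = 187.6.
Competitive Q* = 744.4444, so ΔQ = 74.4444; wedge = 194.3 − 187.6 = 6.7.
Deadweight loss = ½ × 74.4444 × 6.7 = $249.39 thousand.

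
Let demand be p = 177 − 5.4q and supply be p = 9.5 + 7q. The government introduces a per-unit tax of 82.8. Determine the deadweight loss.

Competitive equilibrium: 177 − 5.4q = 9.5 + 7q → q* = 13.5081, p* = 104.0565.
With the tax, the buyer price exceeds the seller price by 82.8: (177 − 5.4q) − (9.5 + 7q) = 82.8 → q' = 6.8306.
Δq = 13.5081 − 6.8306 = 6.6775; the wedge equals the tax, 82.8.
Welfare loss = ½ × 6.6775 × 82.8 = 276.45.

276.45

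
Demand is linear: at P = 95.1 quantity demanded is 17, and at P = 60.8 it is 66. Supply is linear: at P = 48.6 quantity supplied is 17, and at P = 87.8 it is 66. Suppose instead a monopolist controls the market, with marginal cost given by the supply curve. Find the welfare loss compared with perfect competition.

Demand slope = (60.8 − 95.1)/(66 − 17) = −0.7, so P = 107 − 0.7Q.
Supply slope = (87.8 − 48.6)/(66 − 17) = 0.8, so P = 35 + 0.8Q.
Competitive equilibrium: 107 − 0.7Q = 35 + 0.8Q → Q* = 48, P* = 73.4.
Marginal revenue: MR = 107 − 1.4Q. Set MR = MC: 107 − 1.4Q = 35 + 0.8Q → Q_m = 32.7273.
Price P_m = 107 − 0.7·32.7273 = 84.0909; MC(Q_m) = 35 + 0.8·32.7273 = 61.1818.
Competitive Q* = 48, so ΔQ = 15.2727; wedge = 84.0909 − 61.1818 = 22.9091.
The triangle = ½ × 15.2727 × 22.9091 = 174.94.

174.94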